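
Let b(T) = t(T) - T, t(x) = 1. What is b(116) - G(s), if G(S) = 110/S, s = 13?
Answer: -1605/13 ≈ -123.46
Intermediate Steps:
b(T) = 1 - T
b(116) - G(s) = (1 - 1*116) - 110/13 = (1 - 116) - 110/13 = -115 - 1*110/13 = -115 - 110/13 = -1605/13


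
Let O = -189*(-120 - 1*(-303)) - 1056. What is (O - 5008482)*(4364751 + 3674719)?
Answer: -40552091613750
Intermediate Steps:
O = -35643 (O = -189*(-120 + 303) - 1056 = -189*183 - 1056 = -34587 - 1056 = -35643)
(O - 5008482)*(4364751 + 3674719) = (-35643 - 5008482)*(4364751 + 3674719) = -5044125*8039470 = -40552091613750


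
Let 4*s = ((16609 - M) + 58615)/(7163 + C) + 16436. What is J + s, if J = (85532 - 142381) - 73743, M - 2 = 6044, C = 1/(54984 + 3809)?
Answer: -106530615624083/842268520 ≈ -1.2648e+5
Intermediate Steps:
C = 1/58793 ≈ 1.7009e-5
M = 6046 (M = 2 + 6044 = 6046)
J = -130592 (J = -56849 - 73743 = -130592)
s = 3462914939757/842268520 (s = (((16609 - 1*6046) + 58615)/(7163 + 1/58793) + 16436)/4 = (((16609 - 6046) + 58615)/(421134260/58793) + 16436)/4 = ((10563 + 58615)*(58793/421134260) + 16436)/4 = (69178*(58793/421134260) + 16436)/4 = (2033591077/210567130 + 16436)/4 = (¼)*(3462914939757/210567130) = 3462914939757/842268520 ≈ 4111.4)
J + s = -130592 + 3462914939757/842268520 = -106530615624083/842268520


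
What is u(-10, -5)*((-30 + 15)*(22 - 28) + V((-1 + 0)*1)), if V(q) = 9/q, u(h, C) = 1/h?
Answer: -81/10 ≈ -8.1000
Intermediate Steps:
u(-10, -5)*((-30 + 15)*(22 - 28) + V((-1 + 0)*1)) = ((-30 + 15)*(22 - 28) + 9/(((-1 + 0)*1)))/(-10) = -(-15*(-6) + 9/((-1*1)))/10 = -(90 + 9/(-1))/10 = -(90 + 9*(-1))/10 = -(90 - 9)/10 = -1/10*81 = -81/10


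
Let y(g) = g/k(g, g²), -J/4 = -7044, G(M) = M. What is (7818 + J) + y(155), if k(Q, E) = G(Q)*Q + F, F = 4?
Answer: 864899981/24029 ≈ 35994.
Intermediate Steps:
J = 28176 (J = -4*(-7044) = 28176)
k(Q, E) = 4 + Q² (k(Q, E) = Q*Q + 4 = Q² + 4 = 4 + Q²)
y(g) = g/(4 + g²)
(7818 + J) + y(155) = (7818 + 28176) + 155/(4 + 155²) = 35994 + 155/(4 + 24025) = 35994 + 155/24029 = 864899981/24029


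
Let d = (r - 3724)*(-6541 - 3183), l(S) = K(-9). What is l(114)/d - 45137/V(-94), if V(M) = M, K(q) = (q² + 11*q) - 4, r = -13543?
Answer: 86121553956/179352329 ≈ 480.18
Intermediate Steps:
K(q) = -4 + q² + 11*q
l(S) = -22 (l(S) = -4 + (-9)² + 11*(-9) = -4 + 81 - 99 = -22)
d = 167904308 (d = (-13543 - 3724)*(-6541 - 3183) = -17267*(-9724) = 167904308)
l(114)/d - 45137/V(-94) = -22/167904308 - 45137/(-94) = -22*1/167904308 - 45137*(-1/94) = -1/7632014 + 45137/94 = 86121553956/179352329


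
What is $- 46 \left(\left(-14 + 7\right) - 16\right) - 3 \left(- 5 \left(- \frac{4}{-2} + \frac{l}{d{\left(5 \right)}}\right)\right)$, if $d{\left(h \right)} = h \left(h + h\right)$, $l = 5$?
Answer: $\frac{2179}{2} \approx 1089.5$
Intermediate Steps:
$d{\left(h \right)} = 2 h^{2}$ ($d{\left(h \right)} = h 2 h = 2 h^{2}$)
$- 46 \left(\left(-14 + 7\right) - 16\right) - 3 \left(- 5 \left(- \frac{4}{-2} + \frac{l}{d{\left(5 \right)}}\right)\right) = - 46 \left(\left(-14 + 7\right) - 16\right) - 3 \left(- 5 \left(- \frac{4}{-2} + \frac{5}{2 \cdot 5^{2}}\right)\right) = - 46 \left(-7 - 16\right) - 3 \left(- 5 \left(\left(-4\right) \left(- \frac{1}{2}\right) + \frac{5}{2 \cdot 25}\right)\right) = \left(-46\right) \left(-23\right) - 3 \left(- 5 \left(2 + \frac{5}{50}\right)\right) = 1058 - 3 \left(- 5 \left(2 + 5 \cdot \frac{1}{50}\right)\right) = 1058 - 3 \left(- 5 \left(2 + \frac{1}{10}\right)\right) = 1058 - 3 \left(\left(-5\right) \frac{21}{10}\right) = 1058 - - \frac{63}{2} = 1058 + \frac{63}{2} = \frac{2179}{2}$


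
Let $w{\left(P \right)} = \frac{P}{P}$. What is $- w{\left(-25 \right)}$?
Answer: $-1$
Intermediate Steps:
$w{\left(P \right)} = 1$
$- w{\left(-25 \right)} = \left(-1\right) 1 = -1$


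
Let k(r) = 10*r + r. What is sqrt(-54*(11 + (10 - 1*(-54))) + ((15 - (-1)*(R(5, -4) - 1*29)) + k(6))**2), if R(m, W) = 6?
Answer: 7*I*sqrt(14) ≈ 26.192*I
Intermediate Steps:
k(r) = 11*r
sqrt(-54*(11 + (10 - 1*(-54))) + ((15 - (-1)*(R(5, -4) - 1*29)) + k(6))**2) = sqrt(-54*(11 + (10 - 1*(-54))) + ((15 - (-1)*(6 - 1*29)) + 11*6)**2) = sqrt(-54*(11 + (10 + 54)) + ((15 - (-1)*(6 - 29)) + 66)**2) = sqrt(-54*(11 + 64) + ((15 - (-1)*(-23)) + 66)**2) = sqrt(-54*75 + ((15 - 1*23) + 66)**2) = sqrt(-4050 + ((15 - 23) + 66)**2) = sqrt(-4050 + (-8 + 66)**2) = sqrt(-4050 + 58**2) = sqrt(-4050 + 3364) = sqrt(-686) = 7*I*sqrt(14)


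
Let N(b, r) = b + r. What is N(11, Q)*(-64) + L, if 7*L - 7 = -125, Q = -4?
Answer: -3254/7 ≈ -464.86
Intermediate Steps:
L = -118/7 (L = 1 + (⅐)*(-125) = 1 - 125/7 = -118/7 ≈ -16.857)
N(11, Q)*(-64) + L = (11 - 4)*(-64) - 118/7 = 7*(-64) - 118/7 = -448 - 118/7 = -3254/7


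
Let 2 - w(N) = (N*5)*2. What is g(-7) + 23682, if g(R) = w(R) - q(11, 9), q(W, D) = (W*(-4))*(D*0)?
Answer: 23754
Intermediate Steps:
w(N) = 2 - 10*N (w(N) = 2 - N*5*2 = 2 - 5*N*2 = 2 - 10*N)
q(W, D) = 0 (q(W, D) = -4*W*0 = 0)
g(R) = 2 - 10*R (g(R) = (2 - 10*R) - 1*0 = (2 - 10*R) + 0 = 2 - 10*R)
g(-7) + 23682 = (2 - 10*(-7)) + 23682 = (2 + 70) + 23682 = 72 + 23682 = 23754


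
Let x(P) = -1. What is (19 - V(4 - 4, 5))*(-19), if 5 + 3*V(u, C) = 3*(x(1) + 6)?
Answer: -893/3 ≈ -297.67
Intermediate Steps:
V(u, C) = 10/3 (V(u, C) = -5/3 + (3*(-1 + 6))/3 = -5/3 + (3*5)/3 = -5/3 + (⅓)*15 = -5/3 + 5 = 10/3)
(19 - V(4 - 4, 5))*(-19) = (19 - 1*10/3)*(-19) = (19 - 10/3)*(-19) = (47/3)*(-19) = -893/3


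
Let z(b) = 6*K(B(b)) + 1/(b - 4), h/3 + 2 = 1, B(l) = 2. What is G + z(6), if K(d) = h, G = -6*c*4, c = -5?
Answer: 205/2 ≈ 102.50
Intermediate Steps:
G = 120 (G = -6*(-5)*4 = 30*4 = 120)
h = -3 (h = -6 + 3*1 = -6 + 3 = -3)
K(d) = -3
z(b) = -18 + 1/(-4 + b) (z(b) = 6*(-3) + 1/(b - 4) = -18 + 1/(-4 + b))
G + z(6) = 120 + (73 - 18*6)/(-4 + 6) = 120 + (73 - 108)/2 = 120 + (1/2)*(-35) = 120 - 35/2 = 205/2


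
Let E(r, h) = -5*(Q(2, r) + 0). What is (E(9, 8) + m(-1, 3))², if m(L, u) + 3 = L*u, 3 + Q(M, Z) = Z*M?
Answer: 6561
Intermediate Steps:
Q(M, Z) = -3 + M*Z (Q(M, Z) = -3 + Z*M = -3 + M*Z)
m(L, u) = -3 + L*u
E(r, h) = 15 - 10*r (E(r, h) = -5*((-3 + 2*r) + 0) = -5*(-3 + 2*r) = 15 - 10*r)
(E(9, 8) + m(-1, 3))² = ((15 - 10*9) + (-3 - 1*3))² = ((15 - 90) + (-3 - 3))² = (-75 - 6)² = (-81)² = 6561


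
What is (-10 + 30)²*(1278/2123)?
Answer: 511200/2123 ≈ 240.79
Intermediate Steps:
(-10 + 30)²*(1278/2123) = 20²*(1278*(1/2123)) = 400*(1278/2123) = 511200/2123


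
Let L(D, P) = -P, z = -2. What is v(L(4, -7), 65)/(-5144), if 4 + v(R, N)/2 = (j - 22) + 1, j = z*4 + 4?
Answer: 29/2572 ≈ 0.011275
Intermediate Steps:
j = -4 (j = -2*4 + 4 = -8 + 4 = -4)
v(R, N) = -58 (v(R, N) = -8 + 2*((-4 - 22) + 1) = -8 + 2*(-26 + 1) = -8 + 2*(-25) = -8 - 50 = -58)
v(L(4, -7), 65)/(-5144) = -58/(-5144) = -58*(-1/5144) = 29/2572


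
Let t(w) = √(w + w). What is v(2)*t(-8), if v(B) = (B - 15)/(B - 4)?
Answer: 26*I ≈ 26.0*I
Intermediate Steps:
t(w) = √2*√w (t(w) = √(2*w) = √2*√w)
v(B) = (-15 + B)/(-4 + B)
v(2)*t(-8) = ((-15 + 2)/(-4 + 2))*(√2*√(-8)) = (-13/(-2))*(√2*(2*I*√2)) = (-½*(-13))*(4*I) = 13*(4*I)/2 = 26*I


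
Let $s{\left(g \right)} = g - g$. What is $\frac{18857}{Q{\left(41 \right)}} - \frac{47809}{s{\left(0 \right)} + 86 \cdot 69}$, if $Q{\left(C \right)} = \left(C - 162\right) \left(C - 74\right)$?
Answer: $- \frac{8778211}{2632718} \approx -3.3343$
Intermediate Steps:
$s{\left(g \right)} = 0$
$Q{\left(C \right)} = \left(-162 + C\right) \left(-74 + C\right)$
$\frac{18857}{Q{\left(41 \right)}} - \frac{47809}{s{\left(0 \right)} + 86 \cdot 69} = \frac{18857}{11988 + 41^{2} - 9676} - \frac{47809}{0 + 86 \cdot 69} = \frac{18857}{11988 + 1681 - 9676} - \frac{47809}{0 + 5934} = \frac{18857}{3993} - \frac{47809}{5934} = - \frac{8778211}{2632718}$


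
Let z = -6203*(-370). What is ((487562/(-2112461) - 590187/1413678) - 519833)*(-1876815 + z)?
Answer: -216453695754422469392605/995446547186 ≈ -2.1744e+11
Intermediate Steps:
z = 2295110
((487562/(-2112461) - 590187/1413678) - 519833)*(-1876815 + z) = ((487562/(-2112461) - 590187/1413678) - 519833)*(-1876815 + 2295110) = ((487562*(-1/2112461) - 590187*1/1413678) - 519833)*418295 = ((-487562/2112461 - 196729/471226) - 519833)*418295 = (-645334231081/995446547186 - 519833)*418295 = -517466610297571019/995446547186*418295 = -216453695754422469392605/995446547186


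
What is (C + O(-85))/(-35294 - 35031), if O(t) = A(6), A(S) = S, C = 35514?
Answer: -7104/14065 ≈ -0.50508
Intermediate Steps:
O(t) = 6
(C + O(-85))/(-35294 - 35031) = (35514 + 6)/(-35294 - 35031) = 35520/(-70325) = 35520*(-1/70325) = -7104/14065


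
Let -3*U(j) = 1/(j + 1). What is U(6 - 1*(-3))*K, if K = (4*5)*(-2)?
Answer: 4/3 ≈ 1.3333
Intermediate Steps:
K = -40 (K = 20*(-2) = -40)
U(j) = -1/(3*(1 + j)) (U(j) = -1/(3*(j + 1)) = -1/(3*(1 + j)))
U(6 - 1*(-3))*K = -1/(3 + 3*(6 - 1*(-3)))*(-40) = -1/(3 + 3*(6 + 3))*(-40) = -1/(3 + 3*9)*(-40) = -1/(3 + 27)*(-40) = -1/30*(-40) = 4/3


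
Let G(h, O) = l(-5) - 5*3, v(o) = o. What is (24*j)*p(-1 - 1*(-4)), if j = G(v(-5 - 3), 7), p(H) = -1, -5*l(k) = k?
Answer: 336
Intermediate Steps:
l(k) = -k/5
G(h, O) = -14 (G(h, O) = -⅕*(-5) - 5*3 = 1 - 15 = -14)
j = -14
(24*j)*p(-1 - 1*(-4)) = (24*(-14))*(-1) = -336*(-1) = 336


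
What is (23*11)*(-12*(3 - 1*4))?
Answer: 3036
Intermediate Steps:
(23*11)*(-12*(3 - 1*4)) = 253*(-12*(3 - 4)) = 253*(-12*(-1)) = 253*12 = 3036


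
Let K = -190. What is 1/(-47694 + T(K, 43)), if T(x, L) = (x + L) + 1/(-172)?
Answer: -172/8228653 ≈ -2.0903e-5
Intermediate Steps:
T(x, L) = -1/172 + L + x (T(x, L) = (L + x) - 1/172 = -1/172 + L + x)
1/(-47694 + T(K, 43)) = 1/(-47694 + (-1/172 + 43 - 190)) = 1/(-47694 - 25285/172) = 1/(-8228653/172) = -172/8228653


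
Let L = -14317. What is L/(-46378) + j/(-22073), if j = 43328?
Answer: -1693446843/1023701594 ≈ -1.6542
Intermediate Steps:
L/(-46378) + j/(-22073) = -14317/(-46378) + 43328/(-22073) = -14317*(-1/46378) + 43328*(-1/22073) = 14317/46378 - 43328/22073 = -1693446843/1023701594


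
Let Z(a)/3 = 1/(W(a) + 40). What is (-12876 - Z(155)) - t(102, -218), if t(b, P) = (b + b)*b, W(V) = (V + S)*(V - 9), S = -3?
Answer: -748862691/22232 ≈ -33684.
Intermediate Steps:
W(V) = (-9 + V)*(-3 + V) (W(V) = (V - 3)*(V - 9) = (-3 + V)*(-9 + V) = (-9 + V)*(-3 + V))
t(b, P) = 2*b**2 (t(b, P) = (2*b)*b = 2*b**2)
Z(a) = 3/(67 + a**2 - 12*a) (Z(a) = 3/((27 + a**2 - 12*a) + 40) = 3/(67 + a**2 - 12*a))
(-12876 - Z(155)) - t(102, -218) = (-12876 - 3/(67 + 155**2 - 12*155)) - 2*102**2 = (-12876 - 3/(67 + 24025 - 1860)) - 2*10404 = (-12876 - 3/22232) - 1*20808 = (-12876 - 3/22232) - 20808 = -286259235/22232 - 20808 = -748862691/22232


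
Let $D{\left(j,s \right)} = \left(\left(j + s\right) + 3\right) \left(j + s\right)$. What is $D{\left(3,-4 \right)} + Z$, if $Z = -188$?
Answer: $-190$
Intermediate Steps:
$D{\left(j,s \right)} = \left(j + s\right) \left(3 + j + s\right)$ ($D{\left(j,s \right)} = \left(3 + j + s\right) \left(j + s\right) = \left(j + s\right) \left(3 + j + s\right)$)
$D{\left(3,-4 \right)} + Z = \left(3^{2} + \left(-4\right)^{2} + 3 \cdot 3 + 3 \left(-4\right) + 2 \cdot 3 \left(-4\right)\right) - 188 = \left(9 + 16 + 9 - 12 - 24\right) - 188 = -2 - 188 = -190$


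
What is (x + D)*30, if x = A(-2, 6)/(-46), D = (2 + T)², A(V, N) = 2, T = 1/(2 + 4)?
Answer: 19255/138 ≈ 139.53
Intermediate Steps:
T = ⅙ (T = 1/6 = ⅙ ≈ 0.16667)
D = 169/36 (D = (2 + ⅙)² = (13/6)² = 169/36 ≈ 4.6944)
x = -1/23 (x = 2/(-46) = 2*(-1/46) = -1/23 ≈ -0.043478)
(x + D)*30 = (-1/23 + 169/36)*30 = (3851/828)*30 = 19255/138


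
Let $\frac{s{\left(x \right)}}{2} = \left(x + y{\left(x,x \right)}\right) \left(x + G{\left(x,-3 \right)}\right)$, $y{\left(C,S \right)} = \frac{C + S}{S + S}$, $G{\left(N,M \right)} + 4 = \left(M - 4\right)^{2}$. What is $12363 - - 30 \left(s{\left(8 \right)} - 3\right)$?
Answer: $40893$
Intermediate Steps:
$G{\left(N,M \right)} = -4 + \left(-4 + M\right)^{2}$ ($G{\left(N,M \right)} = -4 + \left(M - 4\right)^{2} = -4 + \left(-4 + M\right)^{2}$)
$y{\left(C,S \right)} = \frac{C + S}{2 S}$
$s{\left(x \right)} = 2 \left(1 + x\right) \left(45 + x\right)$ ($s{\left(x \right)} = 2 \left(x + \frac{x + x}{2 x}\right) \left(x - \left(4 - \left(-4 - 3\right)^{2}\right)\right) = 2 \left(x + \frac{2 x}{2 x}\right) \left(x - \left(4 - \left(-7\right)^{2}\right)\right) = 2 \left(x + 1\right) \left(x + \left(-4 + 49\right)\right) = 2 \left(1 + x\right) \left(x + 45\right) = 2 \left(1 + x\right) \left(45 + x\right)$)
$12363 - - 30 \left(s{\left(8 \right)} - 3\right) = 12363 - - 30 \left(\left(90 + 2 \cdot 8^{2} + 92 \cdot 8\right) - 3\right) = 12363 - - 30 \left(\left(90 + 2 \cdot 64 + 736\right) - 3\right) = 12363 - - 30 \left(\left(90 + 128 + 736\right) - 3\right) = 12363 - - 30 \left(954 - 3\right) = 12363 - \left(-30\right) 951 = 12363 - -28530 = 12363 + 28530 = 40893$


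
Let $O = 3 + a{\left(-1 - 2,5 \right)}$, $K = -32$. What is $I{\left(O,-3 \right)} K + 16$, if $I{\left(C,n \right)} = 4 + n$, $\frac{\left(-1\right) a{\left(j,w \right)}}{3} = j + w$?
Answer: $-16$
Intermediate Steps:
$a{\left(j,w \right)} = - 3 j - 3 w$ ($a{\left(j,w \right)} = - 3 \left(j + w\right) = - 3 j - 3 w$)
$O = -3$ ($O = 3 - \left(15 + 3 \left(-1 - 2\right)\right) = 3 - 6 = -3$)
$I{\left(O,-3 \right)} K + 16 = \left(4 - 3\right) \left(-32\right) + 16 = 1 \left(-32\right) + 16 = -32 + 16 = -16$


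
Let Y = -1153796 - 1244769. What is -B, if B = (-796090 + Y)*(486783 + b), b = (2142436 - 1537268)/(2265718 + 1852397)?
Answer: 426939866105847101/274541 ≈ 1.5551e+12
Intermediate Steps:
Y = -2398565
b = 605168/4118115 ≈ 0.14695
B = -426939866105847101/274541 (B = (-796090 - 2398565)*(486783 + 605168/4118115) = -3194655*2004628979213/4118115 = -426939866105847101/274541 ≈ -1.5551e+12)
-B = -1*(-426939866105847101/274541) = 426939866105847101/274541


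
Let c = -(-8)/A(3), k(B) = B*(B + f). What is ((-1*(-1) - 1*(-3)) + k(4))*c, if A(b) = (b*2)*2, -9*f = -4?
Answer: 392/27 ≈ 14.519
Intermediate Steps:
f = 4/9 (f = -⅑*(-4) = 4/9 ≈ 0.44444)
A(b) = 4*b (A(b) = (2*b)*2 = 4*b)
k(B) = B*(4/9 + B) (k(B) = B*(B + 4/9) = B*(4/9 + B))
c = ⅔ (c = -(-8)/(4*3) = -(-8)/12 = -2*(-⅓) = ⅔ ≈ 0.66667)
((-1*(-1) - 1*(-3)) + k(4))*c = ((-1*(-1) - 1*(-3)) + (⅑)*4*(4 + 9*4))*(⅔) = ((1 + 3) + (⅑)*4*(4 + 36))*(⅔) = (4 + (⅑)*4*40)*(⅔) = (4 + 160/9)*(⅔) = (196/9)*(⅔) = 392/27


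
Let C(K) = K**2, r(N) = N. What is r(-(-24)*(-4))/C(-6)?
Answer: -8/3 ≈ -2.6667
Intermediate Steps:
r(-(-24)*(-4))/C(-6) = (-(-24)*(-4))/((-6)**2) = -6*16/36 = -96*1/36 = -8/3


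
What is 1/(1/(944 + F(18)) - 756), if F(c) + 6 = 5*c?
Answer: -1028/777167 ≈ -0.0013228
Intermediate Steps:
F(c) = -6 + 5*c
1/(1/(944 + F(18)) - 756) = 1/(1/(944 + (-6 + 5*18)) - 756) = 1/(1/(944 + (-6 + 90)) - 756) = 1/(1/(944 + 84) - 756) = 1/(1/1028 - 756) = 1/(-777167/1028) = -1028/777167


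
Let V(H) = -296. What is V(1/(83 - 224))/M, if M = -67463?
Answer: 296/67463 ≈ 0.0043876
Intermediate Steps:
V(1/(83 - 224))/M = -296/(-67463) = -296*(-1/67463) = 296/67463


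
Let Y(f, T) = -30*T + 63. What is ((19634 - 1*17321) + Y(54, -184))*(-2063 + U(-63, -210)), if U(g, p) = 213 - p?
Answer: -12949440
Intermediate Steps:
Y(f, T) = 63 - 30*T
((19634 - 1*17321) + Y(54, -184))*(-2063 + U(-63, -210)) = ((19634 - 1*17321) + (63 - 30*(-184)))*(-2063 + (213 - 1*(-210))) = ((19634 - 17321) + (63 + 5520))*(-2063 + (213 + 210)) = (2313 + 5583)*(-2063 + 423) = 7896*(-1640) = -12949440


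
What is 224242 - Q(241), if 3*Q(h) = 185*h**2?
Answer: -10072259/3 ≈ -3.3574e+6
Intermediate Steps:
Q(h) = 185*h**2/3 (Q(h) = (185*h**2)/3 = 185*h**2/3)
224242 - Q(241) = 224242 - 185*241**2/3 = 224242 - 185*58081/3 = 224242 - 1*10744985/3 = 224242 - 10744985/3 = -10072259/3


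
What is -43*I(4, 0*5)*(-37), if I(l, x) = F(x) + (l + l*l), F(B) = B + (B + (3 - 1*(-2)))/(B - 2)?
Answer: 55685/2 ≈ 27843.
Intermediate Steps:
F(B) = B + (5 + B)/(-2 + B) (F(B) = B + (B + (3 + 2))/(-2 + B) = B + (B + 5)/(-2 + B) = B + (5 + B)/(-2 + B))
I(l, x) = l + l**2 + (5 + x**2 - x)/(-2 + x) (I(l, x) = (5 + x**2 - x)/(-2 + x) + (l + l*l) = (5 + x**2 - x)/(-2 + x) + (l + l**2) = l + l**2 + (5 + x**2 - x)/(-2 + x))
-43*I(4, 0*5)*(-37) = -43*(5 + (0*5)**2 - 0*5 + 4*(1 + 4)*(-2 + 0*5))/(-2 + 0*5)*(-37) = -43*(5 + 0**2 - 1*0 + 4*5*(-2 + 0))/(-2 + 0)*(-37) = -43*(5 + 0 + 0 + 4*5*(-2))/(-2)*(-37) = -(-43)*(5 + 0 + 0 - 40)/2*(-37) = -(-43)*(-35)/2*(-37) = -43*35/2*(-37) = -1505/2*(-37) = 55685/2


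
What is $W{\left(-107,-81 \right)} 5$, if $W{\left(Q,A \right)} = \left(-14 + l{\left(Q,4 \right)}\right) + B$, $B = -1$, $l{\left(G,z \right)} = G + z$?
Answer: $-590$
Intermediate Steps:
$W{\left(Q,A \right)} = -11 + Q$ ($W{\left(Q,A \right)} = \left(-14 + \left(Q + 4\right)\right) - 1 = \left(-14 + \left(4 + Q\right)\right) - 1 = \left(-10 + Q\right) - 1 = -11 + Q$)
$W{\left(-107,-81 \right)} 5 = \left(-11 - 107\right) 5 = \left(-118\right) 5 = -590$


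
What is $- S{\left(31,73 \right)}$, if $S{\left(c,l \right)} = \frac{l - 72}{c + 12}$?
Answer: $- \frac{1}{43} \approx -0.023256$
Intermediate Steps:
$S{\left(c,l \right)} = \frac{-72 + l}{12 + c}$
$- S{\left(31,73 \right)} = - \frac{-72 + 73}{12 + 31} = - \frac{1}{43}$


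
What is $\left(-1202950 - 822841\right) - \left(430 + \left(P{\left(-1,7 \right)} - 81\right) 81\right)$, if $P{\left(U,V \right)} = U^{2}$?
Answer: $-2019741$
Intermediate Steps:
$\left(-1202950 - 822841\right) - \left(430 + \left(P{\left(-1,7 \right)} - 81\right) 81\right) = \left(-1202950 - 822841\right) - \left(430 + \left(\left(-1\right)^{2} - 81\right) 81\right) = \left(-1202950 - 822841\right) - \left(430 + \left(1 - 81\right) 81\right) = -2025791 - \left(430 - 6480\right) = -2025791 - -6050 = -2025791 + 6050 = -2019741$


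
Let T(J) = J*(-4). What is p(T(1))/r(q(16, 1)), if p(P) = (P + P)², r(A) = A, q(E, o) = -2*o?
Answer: -32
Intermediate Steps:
T(J) = -4*J
p(P) = 4*P² (p(P) = (2*P)² = 4*P²)
p(T(1))/r(q(16, 1)) = (4*(-4*1)²)/((-2*1)) = (4*(-4)²)/(-2) = (4*16)*(-½) = 64*(-½) = -32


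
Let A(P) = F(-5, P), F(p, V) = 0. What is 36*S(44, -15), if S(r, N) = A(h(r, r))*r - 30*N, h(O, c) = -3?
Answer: 16200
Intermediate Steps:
A(P) = 0
S(r, N) = -30*N (S(r, N) = 0*r - 30*N = 0 - 30*N = -30*N)
36*S(44, -15) = 36*(-30*(-15)) = 36*450 = 16200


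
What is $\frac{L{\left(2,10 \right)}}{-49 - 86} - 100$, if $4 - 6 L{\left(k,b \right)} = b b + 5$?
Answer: $- \frac{80899}{810} \approx -99.875$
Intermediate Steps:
$L{\left(k,b \right)} = - \frac{1}{6} - \frac{b^{2}}{6}$ ($L{\left(k,b \right)} = \frac{2}{3} - \frac{b b + 5}{6} = \frac{2}{3} - \frac{b^{2} + 5}{6} = \frac{2}{3} - \frac{5 + b^{2}}{6} = \frac{2}{3} - \left(\frac{5}{6} + \frac{b^{2}}{6}\right) = - \frac{1}{6} - \frac{b^{2}}{6}$)
$\frac{L{\left(2,10 \right)}}{-49 - 86} - 100 = \frac{- \frac{1}{6} - \frac{10^{2}}{6}}{-49 - 86} - 100 = \frac{- \frac{1}{6} - \frac{50}{3}}{-135} - 100 = \left(- \frac{1}{6} - \frac{50}{3}\right) \left(- \frac{1}{135}\right) - 100 = \left(- \frac{101}{6}\right) \left(- \frac{1}{135}\right) - 100 = \frac{101}{810} - 100 = - \frac{80899}{810}$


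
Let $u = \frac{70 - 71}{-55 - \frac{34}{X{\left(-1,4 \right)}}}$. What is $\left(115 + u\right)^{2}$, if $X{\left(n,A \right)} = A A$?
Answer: $\frac{2762868969}{208849} \approx 13229.0$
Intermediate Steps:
$X{\left(n,A \right)} = A^{2}$
$u = \frac{8}{457}$ ($u = \frac{70 - 71}{-55 - \frac{34}{4^{2}}} = - \frac{1}{-55 - \frac{34}{16}} = - \frac{1}{-55 - \frac{17}{8}} = - \frac{1}{- \frac{457}{8}} = \left(-1\right) \left(- \frac{8}{457}\right) = \frac{8}{457} \approx 0.017505$)
$\left(115 + u\right)^{2} = \left(115 + \frac{8}{457}\right)^{2} = \left(\frac{52563}{457}\right)^{2} = \frac{2762868969}{208849}$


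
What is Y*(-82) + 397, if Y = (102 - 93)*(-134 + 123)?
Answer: 8515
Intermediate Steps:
Y = -99 (Y = 9*(-11) = -99)
Y*(-82) + 397 = -99*(-82) + 397 = 8118 + 397 = 8515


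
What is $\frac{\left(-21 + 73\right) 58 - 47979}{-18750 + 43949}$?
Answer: $- \frac{44963}{25199} \approx -1.7843$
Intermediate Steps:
$\frac{\left(-21 + 73\right) 58 - 47979}{-18750 + 43949} = \frac{52 \cdot 58 - 47979}{25199} = \left(3016 - 47979\right) \frac{1}{25199} = \left(-44963\right) \frac{1}{25199} = - \frac{44963}{25199}$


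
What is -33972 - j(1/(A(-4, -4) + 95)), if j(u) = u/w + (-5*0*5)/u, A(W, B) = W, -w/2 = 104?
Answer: -643022015/18928 ≈ -33972.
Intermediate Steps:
w = -208 (w = -2*104 = -208)
j(u) = -u/208 (j(u) = u/(-208) + (-5*0*5)/u = u*(-1/208) + (0*5)/u = -u/208 + 0/u = -u/208 + 0 = -u/208)
-33972 - j(1/(A(-4, -4) + 95)) = -33972 - (-1)/(208*(-4 + 95)) = -33972 - (-1)/(208*91) = -33972 - 1*(-1/18928) = -33972 + 1/18928 = -643022015/18928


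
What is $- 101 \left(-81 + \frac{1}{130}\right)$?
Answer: $\frac{1063429}{130} \approx 8180.2$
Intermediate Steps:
$- 101 \left(-81 + \frac{1}{130}\right) = \left(-101\right) \left(- \frac{10529}{130}\right) = \frac{1063429}{130}$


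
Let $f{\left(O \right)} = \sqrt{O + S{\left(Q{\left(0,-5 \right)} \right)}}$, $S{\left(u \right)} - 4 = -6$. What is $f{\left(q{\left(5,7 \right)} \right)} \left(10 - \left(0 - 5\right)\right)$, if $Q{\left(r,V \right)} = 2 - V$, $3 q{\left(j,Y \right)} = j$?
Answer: $5 i \sqrt{3} \approx 8.6602 i$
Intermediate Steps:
$q{\left(j,Y \right)} = \frac{j}{3}$
$S{\left(u \right)} = -2$ ($S{\left(u \right)} = 4 - 6 = -2$)
$f{\left(O \right)} = \sqrt{-2 + O}$ ($f{\left(O \right)} = \sqrt{O - 2} = \sqrt{-2 + O}$)
$f{\left(q{\left(5,7 \right)} \right)} \left(10 - \left(0 - 5\right)\right) = \sqrt{-2 + \frac{1}{3} \cdot 5} \left(10 - \left(0 - 5\right)\right) = \sqrt{-2 + \frac{5}{3}} \left(10 - \left(0 - 5\right)\right) = \sqrt{- \frac{1}{3}} \left(10 - -5\right) = \frac{i \sqrt{3}}{3} \left(10 + 5\right) = \frac{i \sqrt{3}}{3} \cdot 15 = 5 i \sqrt{3}$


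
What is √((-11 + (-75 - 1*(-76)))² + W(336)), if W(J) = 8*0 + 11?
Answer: √111 ≈ 10.536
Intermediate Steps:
W(J) = 11 (W(J) = 0 + 11 = 11)
√((-11 + (-75 - 1*(-76)))² + W(336)) = √((-11 + (-75 - 1*(-76)))² + 11) = √((-11 + (-75 + 76))² + 11) = √((-11 + 1)² + 11) = √((-10)² + 11) = √(100 + 11) = √111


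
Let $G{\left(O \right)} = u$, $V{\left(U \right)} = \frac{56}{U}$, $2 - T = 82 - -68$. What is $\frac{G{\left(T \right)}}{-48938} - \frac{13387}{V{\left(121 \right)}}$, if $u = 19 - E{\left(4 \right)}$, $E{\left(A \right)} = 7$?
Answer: $- \frac{39635547199}{1370264} \approx -28925.0$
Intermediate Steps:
$T = -148$ ($T = 2 - \left(82 - -68\right) = 2 - \left(82 + 68\right) = 2 - 150 = -148$)
$u = 12$ ($u = 19 - 7 = 12$)
$G{\left(O \right)} = 12$
$\frac{G{\left(T \right)}}{-48938} - \frac{13387}{V{\left(121 \right)}} = \frac{12}{-48938} - \frac{13387}{56 \cdot \frac{1}{121}} = 12 \left(- \frac{1}{48938}\right) - \frac{13387}{56 \cdot \frac{1}{121}} = - \frac{6}{24469} - \frac{13387}{\frac{56}{121}} = - \frac{6}{24469} - \frac{1619827}{56} = - \frac{39635547199}{1370264}$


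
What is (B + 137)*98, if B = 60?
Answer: 19306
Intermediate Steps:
(B + 137)*98 = (60 + 137)*98 = 197*98 = 19306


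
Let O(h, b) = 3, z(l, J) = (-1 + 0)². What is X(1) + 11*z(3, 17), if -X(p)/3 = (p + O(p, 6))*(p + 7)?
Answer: -85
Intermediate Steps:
z(l, J) = 1 (z(l, J) = (-1)² = 1)
X(p) = -3*(3 + p)*(7 + p) (X(p) = -3*(p + 3)*(p + 7) = -3*(3 + p)*(7 + p))
X(1) + 11*z(3, 17) = (-63 - 30*1 - 3*1²) + 11*1 = (-63 - 30 - 3*1) + 11 = (-63 - 30 - 3) + 11 = -96 + 11 = -85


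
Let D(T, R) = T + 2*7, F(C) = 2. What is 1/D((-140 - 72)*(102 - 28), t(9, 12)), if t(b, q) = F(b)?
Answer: -1/15674 ≈ -6.3800e-5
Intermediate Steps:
t(b, q) = 2
D(T, R) = 14 + T (D(T, R) = T + 14 = 14 + T)
1/D((-140 - 72)*(102 - 28), t(9, 12)) = 1/(14 + (-140 - 72)*(102 - 28)) = 1/(14 - 212*74) = 1/(14 - 15688) = 1/(-15674) = -1/15674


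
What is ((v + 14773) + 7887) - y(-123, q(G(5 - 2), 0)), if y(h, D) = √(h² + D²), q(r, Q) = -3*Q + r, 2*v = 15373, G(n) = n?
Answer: 60693/2 - 87*√2 ≈ 30223.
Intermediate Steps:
v = 15373/2 (v = (½)*15373 = 15373/2 ≈ 7686.5)
q(r, Q) = r - 3*Q
y(h, D) = √(D² + h²)
((v + 14773) + 7887) - y(-123, q(G(5 - 2), 0)) = ((15373/2 + 14773) + 7887) - √(((5 - 2) - 3*0)² + (-123)²) = (44919/2 + 7887) - √((3 + 0)² + 15129) = 60693/2 - √(3² + 15129) = 60693/2 - √(9 + 15129) = 60693/2 - √15138 = 60693/2 - 87*√2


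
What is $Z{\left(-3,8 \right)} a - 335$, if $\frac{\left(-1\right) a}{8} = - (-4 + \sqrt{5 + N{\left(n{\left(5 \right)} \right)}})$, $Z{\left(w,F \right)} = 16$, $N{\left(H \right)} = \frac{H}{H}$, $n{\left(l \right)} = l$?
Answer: $-847 + 128 \sqrt{6} \approx -533.46$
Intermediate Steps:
$N{\left(H \right)} = 1$
$a = -32 + 8 \sqrt{6}$ ($a = - 8 \left(- (-4 + \sqrt{5 + 1})\right) = - 8 \left(- (-4 + \sqrt{6})\right) = - 8 \left(4 - \sqrt{6}\right) = -32 + 8 \sqrt{6} \approx -12.404$)
$Z{\left(-3,8 \right)} a - 335 = 16 \left(-32 + 8 \sqrt{6}\right) - 335 = \left(-512 + 128 \sqrt{6}\right) - 335 = -847 + 128 \sqrt{6}$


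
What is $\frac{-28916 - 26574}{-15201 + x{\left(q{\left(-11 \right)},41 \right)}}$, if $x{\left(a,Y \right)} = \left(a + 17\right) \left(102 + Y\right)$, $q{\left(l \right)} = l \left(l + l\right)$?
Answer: $- \frac{27745}{10918} \approx -2.5412$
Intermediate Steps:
$q{\left(l \right)} = 2 l^{2}$ ($q{\left(l \right)} = l 2 l = 2 l^{2}$)
$x{\left(a,Y \right)} = \left(17 + a\right) \left(102 + Y\right)$
$\frac{-28916 - 26574}{-15201 + x{\left(q{\left(-11 \right)},41 \right)}} = \frac{-28916 - 26574}{-15201 + \left(1734 + 17 \cdot 41 + 102 \cdot 2 \left(-11\right)^{2} + 41 \cdot 2 \left(-11\right)^{2}\right)} = - \frac{55490}{-15201 + \left(1734 + 697 + 102 \cdot 2 \cdot 121 + 41 \cdot 2 \cdot 121\right)} = - \frac{55490}{-15201 + \left(1734 + 697 + 102 \cdot 242 + 41 \cdot 242\right)} = - \frac{55490}{-15201 + \left(1734 + 697 + 24684 + 9922\right)} = - \frac{55490}{-15201 + 37037} = - \frac{55490}{21836} = \left(-55490\right) \frac{1}{21836} = - \frac{27745}{10918}$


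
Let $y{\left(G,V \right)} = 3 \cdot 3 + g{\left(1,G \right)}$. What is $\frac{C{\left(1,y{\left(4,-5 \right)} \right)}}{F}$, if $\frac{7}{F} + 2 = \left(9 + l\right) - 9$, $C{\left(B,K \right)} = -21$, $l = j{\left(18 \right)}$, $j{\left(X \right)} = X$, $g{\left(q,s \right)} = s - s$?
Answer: $-48$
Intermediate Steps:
$g{\left(q,s \right)} = 0$
$y{\left(G,V \right)} = 9$ ($y{\left(G,V \right)} = 3 \cdot 3 + 0 = 9 + 0 = 9$)
$l = 18$
$F = \frac{7}{16}$ ($F = \frac{7}{-2 + \left(\left(9 + 18\right) - 9\right)} = \frac{7}{-2 + \left(27 - 9\right)} = \frac{7}{-2 + 18} = \frac{7}{16} \approx 0.4375$)
$\frac{C{\left(1,y{\left(4,-5 \right)} \right)}}{F} = - \frac{21}{\frac{7}{16}} = \left(-21\right) \frac{16}{7} = -48$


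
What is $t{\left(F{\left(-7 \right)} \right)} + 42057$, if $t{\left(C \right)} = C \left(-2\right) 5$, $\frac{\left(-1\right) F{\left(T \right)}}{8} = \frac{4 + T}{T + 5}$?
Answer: $42177$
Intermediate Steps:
$F{\left(T \right)} = - \frac{8 \left(4 + T\right)}{5 + T}$ ($F{\left(T \right)} = - 8 \frac{4 + T}{T + 5} = - 8 \frac{4 + T}{5 + T} = - \frac{8 \left(4 + T\right)}{5 + T}$)
$t{\left(C \right)} = - 10 C$ ($t{\left(C \right)} = - 2 C 5 = - 10 C$)
$t{\left(F{\left(-7 \right)} \right)} + 42057 = - 10 \frac{8 \left(-4 - -7\right)}{5 - 7} + 42057 = - 10 \frac{8 \left(-4 + 7\right)}{-2} + 42057 = - 10 \cdot 8 \left(- \frac{1}{2}\right) 3 + 42057 = \left(-10\right) \left(-12\right) + 42057 = 120 + 42057 = 42177$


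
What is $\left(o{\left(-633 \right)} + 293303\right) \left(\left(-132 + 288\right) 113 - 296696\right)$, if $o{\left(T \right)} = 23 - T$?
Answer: $-82034550212$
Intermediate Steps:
$\left(o{\left(-633 \right)} + 293303\right) \left(\left(-132 + 288\right) 113 - 296696\right) = \left(\left(23 - -633\right) + 293303\right) \left(\left(-132 + 288\right) 113 - 296696\right) = \left(\left(23 + 633\right) + 293303\right) \left(156 \cdot 113 - 296696\right) = \left(656 + 293303\right) \left(17628 - 296696\right) = 293959 \left(-279068\right) = -82034550212$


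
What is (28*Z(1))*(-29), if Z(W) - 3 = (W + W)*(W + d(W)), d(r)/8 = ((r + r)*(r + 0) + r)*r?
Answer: -43036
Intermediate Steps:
d(r) = 8*r*(r + 2*r²) (d(r) = 8*(((r + r)*(r + 0) + r)*r) = 8*(((2*r)*r + r)*r) = 8*((2*r² + r)*r) = 8*((r + 2*r²)*r) = 8*(r*(r + 2*r²)) = 8*r*(r + 2*r²))
Z(W) = 3 + 2*W*(W + W²*(8 + 16*W)) (Z(W) = 3 + (W + W)*(W + W²*(8 + 16*W)) = 3 + (2*W)*(W + W²*(8 + 16*W)) = 3 + 2*W*(W + W²*(8 + 16*W)))
(28*Z(1))*(-29) = (28*(3 + 2*1² + 1³*(16 + 32*1)))*(-29) = (28*(3 + 2*1 + 1*(16 + 32)))*(-29) = (28*(3 + 2 + 1*48))*(-29) = (28*(3 + 2 + 48))*(-29) = (28*53)*(-29) = 1484*(-29) = -43036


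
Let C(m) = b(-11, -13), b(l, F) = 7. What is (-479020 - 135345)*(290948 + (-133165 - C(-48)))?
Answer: -96932052240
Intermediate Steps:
C(m) = 7
(-479020 - 135345)*(290948 + (-133165 - C(-48))) = (-479020 - 135345)*(290948 + (-133165 - 1*7)) = -614365*(290948 + (-133165 - 7)) = -614365*(290948 - 133172) = -614365*157776 = -96932052240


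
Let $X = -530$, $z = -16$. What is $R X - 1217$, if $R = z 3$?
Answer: $24223$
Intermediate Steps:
$R = -48$ ($R = \left(-16\right) 3 = -48$)
$R X - 1217 = \left(-48\right) \left(-530\right) - 1217 = 25440 - 1217 = 24223$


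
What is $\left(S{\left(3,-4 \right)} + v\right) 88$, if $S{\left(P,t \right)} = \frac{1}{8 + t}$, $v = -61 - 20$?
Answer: $-7106$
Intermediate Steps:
$v = -81$
$\left(S{\left(3,-4 \right)} + v\right) 88 = \left(\frac{1}{8 - 4} - 81\right) 88 = \left(\frac{1}{4} - 81\right) 88 = \left(- \frac{323}{4}\right) 88 = -7106$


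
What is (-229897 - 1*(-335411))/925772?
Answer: 52757/462886 ≈ 0.11397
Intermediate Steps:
(-229897 - 1*(-335411))/925772 = (-229897 + 335411)*(1/925772) = 105514*(1/925772) = 52757/462886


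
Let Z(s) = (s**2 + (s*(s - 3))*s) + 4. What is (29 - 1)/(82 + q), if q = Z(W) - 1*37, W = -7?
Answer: -1/14 ≈ -0.071429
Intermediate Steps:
Z(s) = 4 + s**2 + s**2*(-3 + s) (Z(s) = (s**2 + (s*(-3 + s))*s) + 4 = (s**2 + s**2*(-3 + s)) + 4 = 4 + s**2 + s**2*(-3 + s))
q = -474 (q = (4 + (-7)**3 - 2*(-7)**2) - 1*37 = (4 - 343 - 2*49) - 37 = (4 - 343 - 98) - 37 = -437 - 37 = -474)
(29 - 1)/(82 + q) = (29 - 1)/(82 - 474) = 28/(-392) = -1/392*28 = -1/14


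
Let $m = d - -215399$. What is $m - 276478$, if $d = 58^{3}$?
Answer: $134033$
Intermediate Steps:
$d = 195112$
$m = 410511$ ($m = 195112 - -215399 = 195112 + 215399 = 410511$)
$m - 276478 = 410511 - 276478 = 134033$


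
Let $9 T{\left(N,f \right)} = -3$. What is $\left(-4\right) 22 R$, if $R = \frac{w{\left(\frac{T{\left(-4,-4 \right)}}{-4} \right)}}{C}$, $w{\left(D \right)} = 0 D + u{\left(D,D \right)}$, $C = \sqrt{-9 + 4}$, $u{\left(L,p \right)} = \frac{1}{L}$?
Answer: $\frac{1056 i \sqrt{5}}{5} \approx 472.26 i$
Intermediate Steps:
$T{\left(N,f \right)} = - \frac{1}{3}$ ($T{\left(N,f \right)} = \frac{1}{9} \left(-3\right) = - \frac{1}{3}$)
$C = i \sqrt{5}$ ($C = \sqrt{-5} = i \sqrt{5} \approx 2.2361 i$)
$w{\left(D \right)} = \frac{1}{D}$ ($w{\left(D \right)} = 0 D + \frac{1}{D} = 0 + \frac{1}{D} = \frac{1}{D}$)
$R = - \frac{12 i \sqrt{5}}{5}$ ($R = \frac{1}{- \frac{1}{3 \left(-4\right)} i \sqrt{5}} = \frac{\left(- \frac{1}{5}\right) i \sqrt{5}}{\left(- \frac{1}{3}\right) \left(- \frac{1}{4}\right)} = \frac{1}{\frac{1}{12}} \left(- \frac{i \sqrt{5}}{5}\right) = 12 \left(- \frac{i \sqrt{5}}{5}\right) = - \frac{12 i \sqrt{5}}{5} \approx - 5.3666 i$)
$\left(-4\right) 22 R = \left(-4\right) 22 \left(- \frac{12 i \sqrt{5}}{5}\right) = - 88 \left(- \frac{12 i \sqrt{5}}{5}\right) = \frac{1056 i \sqrt{5}}{5}$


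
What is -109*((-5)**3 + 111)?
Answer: 1526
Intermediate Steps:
-109*((-5)**3 + 111) = -109*(-125 + 111) = -109*(-14) = 1526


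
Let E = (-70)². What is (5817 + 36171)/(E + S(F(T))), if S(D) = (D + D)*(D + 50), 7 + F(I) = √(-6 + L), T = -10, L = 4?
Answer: -20994*I/(-2147*I + 36*√2) ≈ 9.7728 - 0.23174*I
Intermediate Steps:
F(I) = -7 + I*√2 (F(I) = -7 + √(-6 + 4) = -7 + √(-2) = -7 + I*√2)
S(D) = 2*D*(50 + D) (S(D) = (2*D)*(50 + D) = 2*D*(50 + D))
E = 4900
(5817 + 36171)/(E + S(F(T))) = (5817 + 36171)/(4900 + 2*(-7 + I*√2)*(50 + (-7 + I*√2))) = 41988/(4900 + 2*(-7 + I*√2)*(43 + I*√2))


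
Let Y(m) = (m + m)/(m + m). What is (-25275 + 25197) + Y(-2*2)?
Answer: -77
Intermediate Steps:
Y(m) = 1 (Y(m) = (2*m)/((2*m)) = (2*m)*(1/(2*m)) = 1)
(-25275 + 25197) + Y(-2*2) = (-25275 + 25197) + 1 = -78 + 1 = -77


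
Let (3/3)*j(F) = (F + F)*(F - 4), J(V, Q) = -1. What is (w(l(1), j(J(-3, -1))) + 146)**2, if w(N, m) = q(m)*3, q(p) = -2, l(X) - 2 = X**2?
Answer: 19600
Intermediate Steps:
l(X) = 2 + X**2
j(F) = 2*F*(-4 + F) (j(F) = (F + F)*(F - 4) = (2*F)*(-4 + F) = 2*F*(-4 + F))
w(N, m) = -6 (w(N, m) = -2*3 = -6)
(w(l(1), j(J(-3, -1))) + 146)**2 = (-6 + 146)**2 = 140**2 = 19600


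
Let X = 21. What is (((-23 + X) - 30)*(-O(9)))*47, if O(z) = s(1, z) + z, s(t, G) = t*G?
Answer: 27072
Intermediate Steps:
s(t, G) = G*t
O(z) = 2*z (O(z) = z*1 + z = z + z = 2*z)
(((-23 + X) - 30)*(-O(9)))*47 = (((-23 + 21) - 30)*(-2*9))*47 = ((-2 - 30)*(-1*18))*47 = -32*(-18)*47 = 576*47 = 27072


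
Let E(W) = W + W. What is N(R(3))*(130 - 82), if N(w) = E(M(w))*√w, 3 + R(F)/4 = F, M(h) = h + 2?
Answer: 0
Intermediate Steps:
M(h) = 2 + h
R(F) = -12 + 4*F
E(W) = 2*W
N(w) = √w*(4 + 2*w) (N(w) = (2*(2 + w))*√w = (4 + 2*w)*√w = √w*(4 + 2*w))
N(R(3))*(130 - 82) = (2*√(-12 + 4*3)*(2 + (-12 + 4*3)))*(130 - 82) = (2*√(-12 + 12)*(2 + (-12 + 12)))*48 = (2*√0*(2 + 0))*48 = (2*0*2)*48 = 0*48 = 0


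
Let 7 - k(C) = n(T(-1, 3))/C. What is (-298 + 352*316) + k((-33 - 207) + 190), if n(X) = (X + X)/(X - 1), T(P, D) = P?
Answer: 5547051/50 ≈ 1.1094e+5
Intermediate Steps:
n(X) = 2*X/(-1 + X) (n(X) = (2*X)/(-1 + X) = 2*X/(-1 + X))
k(C) = 7 - 1/C (k(C) = 7 - 2*(-1)/(-1 - 1)/C = 7 - 2*(-1)/(-2)/C = 7 - 2*(-1)*(-1/2)/C = 7 - 1/C)
(-298 + 352*316) + k((-33 - 207) + 190) = (-298 + 352*316) + (7 - 1/((-33 - 207) + 190)) = (-298 + 111232) + (7 - 1/(-240 + 190)) = 110934 + (7 - 1/(-50)) = 110934 + (7 - 1*(-1/50)) = 110934 + (7 + 1/50) = 110934 + 351/50 = 5547051/50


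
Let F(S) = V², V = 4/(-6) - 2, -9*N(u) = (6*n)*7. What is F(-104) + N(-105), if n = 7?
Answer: -230/9 ≈ -25.556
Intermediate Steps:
N(u) = -98/3 (N(u) = -6*7*7/9 = -14*7/3 = -⅑*294 = -98/3)
V = -8/3 (V = 4*(-⅙) - 2 = -⅔ - 2 = -8/3 ≈ -2.6667)
F(S) = 64/9 (F(S) = (-8/3)² = 64/9)
F(-104) + N(-105) = 64/9 - 98/3 = -230/9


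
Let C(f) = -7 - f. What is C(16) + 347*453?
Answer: 157168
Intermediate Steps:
C(16) + 347*453 = (-7 - 1*16) + 347*453 = (-7 - 16) + 157191 = -23 + 157191 = 157168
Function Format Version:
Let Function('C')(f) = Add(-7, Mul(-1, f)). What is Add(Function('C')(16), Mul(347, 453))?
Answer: 157168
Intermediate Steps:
Add(Function('C')(16), Mul(347, 453)) = Add(Add(-7, Mul(-1, 16)), Mul(347, 453)) = Add(Add(-7, -16), 157191) = Add(-23, 157191) = 157168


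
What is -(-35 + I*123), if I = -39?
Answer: 4832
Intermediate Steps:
-(-35 + I*123) = -(-35 - 39*123) = -(-35 - 4797) = -1*(-4832) = 4832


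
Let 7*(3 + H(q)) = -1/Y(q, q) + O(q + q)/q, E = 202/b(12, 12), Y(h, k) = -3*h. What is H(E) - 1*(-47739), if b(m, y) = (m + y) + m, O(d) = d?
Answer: 33749560/707 ≈ 47736.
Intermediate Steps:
b(m, y) = y + 2*m
E = 101/18 (E = 202/(12 + 2*12) = 202/(12 + 24) = 202/36 = 202*(1/36) = 101/18 ≈ 5.6111)
H(q) = -19/7 + 1/(21*q) (H(q) = -3 + (-1/((-3*q)) + (q + q)/q)/7 = -3 + (-(-1)/(3*q) + (2*q)/q)/7 = -3 + (1/(3*q) + 2)/7 = -3 + (2 + 1/(3*q))/7 = -3 + (2/7 + 1/(21*q)) = -19/7 + 1/(21*q))
H(E) - 1*(-47739) = (1 - 57*101/18)/(21*(101/18)) - 1*(-47739) = (1/21)*(18/101)*(1 - 1919/6) + 47739 = (1/21)*(18/101)*(-1913/6) + 47739 = -1913/707 + 47739 = 33749560/707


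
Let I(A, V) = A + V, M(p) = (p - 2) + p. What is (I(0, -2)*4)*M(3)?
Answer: -32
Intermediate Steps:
M(p) = -2 + 2*p (M(p) = (-2 + p) + p = -2 + 2*p)
(I(0, -2)*4)*M(3) = ((0 - 2)*4)*(-2 + 2*3) = (-2*4)*(-2 + 6) = -8*4 = -32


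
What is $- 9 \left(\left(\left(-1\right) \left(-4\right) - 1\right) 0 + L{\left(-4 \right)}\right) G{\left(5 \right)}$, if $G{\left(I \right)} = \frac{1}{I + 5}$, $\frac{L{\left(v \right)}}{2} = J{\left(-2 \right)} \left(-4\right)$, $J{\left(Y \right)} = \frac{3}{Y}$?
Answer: $- \frac{54}{5} \approx -10.8$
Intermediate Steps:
$L{\left(v \right)} = 12$ ($L{\left(v \right)} = 2 \frac{3}{-2} \left(-4\right) = 2 \cdot 3 \left(- \frac{1}{2}\right) \left(-4\right) = 2 \left(\left(- \frac{3}{2}\right) \left(-4\right)\right) = 2 \cdot 6 = 12$)
$G{\left(I \right)} = \frac{1}{5 + I}$
$- 9 \left(\left(\left(-1\right) \left(-4\right) - 1\right) 0 + L{\left(-4 \right)}\right) G{\left(5 \right)} = \frac{\left(-9\right) \left(\left(\left(-1\right) \left(-4\right) - 1\right) 0 + 12\right)}{5 + 5} = \frac{\left(-9\right) \left(\left(4 - 1\right) 0 + 12\right)}{10} = - 9 \left(3 \cdot 0 + 12\right) \frac{1}{10} = - 9 \left(0 + 12\right) \frac{1}{10} = \left(-9\right) 12 \cdot \frac{1}{10} = \left(-108\right) \frac{1}{10} = - \frac{54}{5}$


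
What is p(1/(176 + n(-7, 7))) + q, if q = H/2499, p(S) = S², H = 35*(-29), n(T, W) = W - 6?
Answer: -1514116/3728151 ≈ -0.40613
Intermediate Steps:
n(T, W) = -6 + W
H = -1015
q = -145/357 (q = -1015/2499 = -1015*1/2499 = -145/357 ≈ -0.40616)
p(1/(176 + n(-7, 7))) + q = (1/(176 + (-6 + 7)))² - 145/357 = (1/(176 + 1))² - 145/357 = (1/177)² - 145/357 = 1/31329 - 145/357 = -1514116/3728151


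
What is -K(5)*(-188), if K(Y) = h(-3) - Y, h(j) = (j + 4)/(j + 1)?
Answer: -1034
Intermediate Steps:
h(j) = (4 + j)/(1 + j)
K(Y) = -1/2 - Y (K(Y) = (4 - 3)/(1 - 3) - Y = 1/(-2) - Y = -1/2*1 - Y = -1/2 - Y)
-K(5)*(-188) = -(-1/2 - 1*5)*(-188) = -(-1/2 - 5)*(-188) = -(-11)*(-188)/2 = -1*1034 = -1034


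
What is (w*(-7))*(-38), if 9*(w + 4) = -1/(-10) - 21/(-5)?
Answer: -42161/45 ≈ -936.91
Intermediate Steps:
w = -317/90 (w = -4 + (-1/(-10) - 21/(-5))/9 = -4 + (-1*(-⅒) - 21*(-⅕))/9 = -4 + (⅒ + 21/5)/9 = -4 + (⅑)*(43/10) = -4 + 43/90 = -317/90 ≈ -3.5222)
(w*(-7))*(-38) = -317/90*(-7)*(-38) = (2219/90)*(-38) = -42161/45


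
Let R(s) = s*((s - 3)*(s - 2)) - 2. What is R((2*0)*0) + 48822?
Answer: 48820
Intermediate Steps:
R(s) = -2 + s*(-3 + s)*(-2 + s) (R(s) = s*((-3 + s)*(-2 + s)) - 2 = s*(-3 + s)*(-2 + s) - 2 = -2 + s*(-3 + s)*(-2 + s))
R((2*0)*0) + 48822 = (-2 + ((2*0)*0)³ - 5*((2*0)*0)² + 6*((2*0)*0)) + 48822 = (-2 + (0*0)³ - 5*(0*0)² + 6*(0*0)) + 48822 = (-2 + 0³ - 5*0² + 6*0) + 48822 = (-2 + 0 - 5*0 + 0) + 48822 = (-2 + 0 + 0 + 0) + 48822 = -2 + 48822 = 48820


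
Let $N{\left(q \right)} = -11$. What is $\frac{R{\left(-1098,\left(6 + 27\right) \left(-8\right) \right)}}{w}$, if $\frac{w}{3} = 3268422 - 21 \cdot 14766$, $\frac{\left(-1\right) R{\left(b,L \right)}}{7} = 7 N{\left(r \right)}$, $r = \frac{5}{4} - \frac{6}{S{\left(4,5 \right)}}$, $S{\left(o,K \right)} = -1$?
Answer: $\frac{539}{8875008} \approx 6.0732 \cdot 10^{-5}$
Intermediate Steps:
$r = \frac{29}{4}$ ($r = \frac{5}{4} - \frac{6}{-1} = 5 \cdot \frac{1}{4} - -6 = \frac{5}{4} + 6 = \frac{29}{4} \approx 7.25$)
$R{\left(b,L \right)} = 539$ ($R{\left(b,L \right)} = - 7 \cdot 7 \left(-11\right) = \left(-7\right) \left(-77\right) = 539$)
$w = 8875008$ ($w = 3 \left(3268422 - 21 \cdot 14766\right) = 3 \left(3268422 - 310086\right) = 3 \cdot 2958336 = 8875008$)
$\frac{R{\left(-1098,\left(6 + 27\right) \left(-8\right) \right)}}{w} = \frac{539}{8875008}$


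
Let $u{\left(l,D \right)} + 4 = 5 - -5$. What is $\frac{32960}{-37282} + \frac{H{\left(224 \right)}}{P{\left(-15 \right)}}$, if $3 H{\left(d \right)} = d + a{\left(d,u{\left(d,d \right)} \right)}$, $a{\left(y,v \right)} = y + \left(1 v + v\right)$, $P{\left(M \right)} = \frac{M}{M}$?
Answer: $\frac{8525420}{55923} \approx 152.45$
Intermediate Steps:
$u{\left(l,D \right)} = 6$ ($u{\left(l,D \right)} = -4 + \left(5 - -5\right) = -4 + \left(5 + 5\right) = -4 + 10 = 6$)
$P{\left(M \right)} = 1$
$a{\left(y,v \right)} = y + 2 v$ ($a{\left(y,v \right)} = y + \left(v + v\right) = y + 2 v$)
$H{\left(d \right)} = 4 + \frac{2 d}{3}$ ($H{\left(d \right)} = \frac{d + \left(d + 2 \cdot 6\right)}{3} = \frac{d + \left(d + 12\right)}{3} = \frac{d + \left(12 + d\right)}{3} = \frac{12 + 2 d}{3} = 4 + \frac{2 d}{3}$)
$\frac{32960}{-37282} + \frac{H{\left(224 \right)}}{P{\left(-15 \right)}} = \frac{32960}{-37282} + \frac{4 + \frac{2}{3} \cdot 224}{1} = 32960 \left(- \frac{1}{37282}\right) + \left(4 + \frac{448}{3}\right) 1 = - \frac{16480}{18641} + \frac{460}{3} \cdot 1 = - \frac{16480}{18641} + \frac{460}{3} = \frac{8525420}{55923}$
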